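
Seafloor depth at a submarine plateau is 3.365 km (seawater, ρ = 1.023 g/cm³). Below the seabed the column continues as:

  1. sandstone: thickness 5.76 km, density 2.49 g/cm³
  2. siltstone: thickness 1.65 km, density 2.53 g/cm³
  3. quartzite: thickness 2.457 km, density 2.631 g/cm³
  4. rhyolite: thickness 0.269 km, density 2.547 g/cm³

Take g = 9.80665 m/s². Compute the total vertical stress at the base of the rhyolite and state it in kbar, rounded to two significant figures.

2.9 kbar

seawater: 1023 kg/m³ × 9.80665 m/s² × 3365 m = 3.376×10^7 Pa = 0.3376 kbar
sandstone: 2490 kg/m³ × 9.80665 m/s² × 5760 m = 1.407×10^8 Pa = 1.407 kbar
siltstone: 2530 kg/m³ × 9.80665 m/s² × 1650 m = 4.094×10^7 Pa = 0.4094 kbar
quartzite: 2631 kg/m³ × 9.80665 m/s² × 2457 m = 6.339×10^7 Pa = 0.6339 kbar
rhyolite: 2547 kg/m³ × 9.80665 m/s² × 269 m = 6.719×10^6 Pa = 0.06719 kbar
Total = 0.3376 + 1.407 + 0.4094 + 0.6339 + 0.06719 = 2.8546 kbar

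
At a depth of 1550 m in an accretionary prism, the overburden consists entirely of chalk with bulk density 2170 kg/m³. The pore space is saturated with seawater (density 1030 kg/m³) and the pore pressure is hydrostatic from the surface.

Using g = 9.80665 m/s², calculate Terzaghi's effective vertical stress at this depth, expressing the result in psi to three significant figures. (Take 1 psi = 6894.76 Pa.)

Overburden (lithostatic) stress σ_v:
chalk: 2170 kg/m³ × 9.80665 m/s² × 1550 m = 3.298×10^7 Pa = 32.98 MPa
Pore pressure P_p = 1030 kg/m³ × 9.80665 m/s² × 1550 m = 1.566×10^7 Pa = 15.66 MPa
Effective stress σ' = σ_v − P_p = 32.98 − 15.66 = 17.328 MPa = 2513.3 psi

2510 psi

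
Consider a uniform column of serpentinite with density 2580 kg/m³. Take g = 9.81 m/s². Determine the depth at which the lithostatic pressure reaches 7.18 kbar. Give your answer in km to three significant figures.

h = P/(ρg) = 7.18 kbar / (2580 kg/m³ × 9.81 m/s²) = 7.180×10^8 Pa / 25310 Pa/m = 28368 m
= 28.368 km

28.4 km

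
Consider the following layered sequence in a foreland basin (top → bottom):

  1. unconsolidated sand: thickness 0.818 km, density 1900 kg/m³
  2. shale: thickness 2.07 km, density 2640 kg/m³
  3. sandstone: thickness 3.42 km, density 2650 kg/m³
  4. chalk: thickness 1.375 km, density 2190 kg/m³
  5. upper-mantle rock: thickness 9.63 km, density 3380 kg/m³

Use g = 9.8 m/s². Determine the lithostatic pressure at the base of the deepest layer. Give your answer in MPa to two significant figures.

unconsolidated sand: 1900 kg/m³ × 9.8 m/s² × 818 m = 1.523×10^7 Pa = 15.23 MPa
shale: 2640 kg/m³ × 9.8 m/s² × 2070 m = 5.356×10^7 Pa = 53.56 MPa
sandstone: 2650 kg/m³ × 9.8 m/s² × 3420 m = 8.882×10^7 Pa = 88.82 MPa
chalk: 2190 kg/m³ × 9.8 m/s² × 1375 m = 2.951×10^7 Pa = 29.51 MPa
upper-mantle rock: 3380 kg/m³ × 9.8 m/s² × 9630 m = 3.190×10^8 Pa = 319.0 MPa
Total = 15.23 + 53.56 + 88.82 + 29.51 + 319.0 = 506.10 MPa

510 MPa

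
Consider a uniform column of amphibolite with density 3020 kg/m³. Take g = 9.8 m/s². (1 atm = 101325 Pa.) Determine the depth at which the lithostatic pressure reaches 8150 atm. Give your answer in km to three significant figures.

h = P/(ρg) = 8150 atm / (3020 kg/m³ × 9.8 m/s²) = 8.258×10^8 Pa / 29596 Pa/m = 27902 m
= 27.902 km

27.9 km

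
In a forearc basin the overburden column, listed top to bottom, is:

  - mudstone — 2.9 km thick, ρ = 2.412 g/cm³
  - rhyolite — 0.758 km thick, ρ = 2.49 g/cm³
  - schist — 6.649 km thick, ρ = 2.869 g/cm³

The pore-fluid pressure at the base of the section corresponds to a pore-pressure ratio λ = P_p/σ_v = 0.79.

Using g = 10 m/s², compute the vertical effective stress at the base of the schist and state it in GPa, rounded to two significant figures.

0.059 GPa

Overburden (lithostatic) stress σ_v:
mudstone: 2412 kg/m³ × 10 m/s² × 2900 m = 6.995×10^7 Pa = 69.95 MPa
rhyolite: 2490 kg/m³ × 10 m/s² × 758 m = 1.887×10^7 Pa = 18.87 MPa
schist: 2869 kg/m³ × 10 m/s² × 6649 m = 1.908×10^8 Pa = 190.8 MPa
Total = 69.95 + 18.87 + 190.8 = 279.58 MPa
Pore pressure P_p = λ·σ_v = 0.79 × 279.6 MPa = 220.9 MPa
Effective stress σ' = σ_v − P_p = 279.6 − 220.9 = 58.712 MPa = 0.058712 GPa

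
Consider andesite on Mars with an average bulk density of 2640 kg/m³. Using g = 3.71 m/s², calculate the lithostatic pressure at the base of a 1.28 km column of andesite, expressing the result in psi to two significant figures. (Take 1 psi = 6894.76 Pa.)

1800 psi

andesite: 2640 kg/m³ × 3.71 m/s² × 1280 m = 1.254×10^7 Pa = 1818 psi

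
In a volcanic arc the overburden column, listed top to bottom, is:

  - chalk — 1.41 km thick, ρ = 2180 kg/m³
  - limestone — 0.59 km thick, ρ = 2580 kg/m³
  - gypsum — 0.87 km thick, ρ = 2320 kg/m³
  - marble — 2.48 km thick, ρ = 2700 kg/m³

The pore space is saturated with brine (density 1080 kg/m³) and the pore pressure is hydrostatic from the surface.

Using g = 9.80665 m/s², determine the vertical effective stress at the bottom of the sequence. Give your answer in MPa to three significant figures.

73.9 MPa

Overburden (lithostatic) stress σ_v:
chalk: 2180 kg/m³ × 9.80665 m/s² × 1410 m = 3.014×10^7 Pa = 30.14 MPa
limestone: 2580 kg/m³ × 9.80665 m/s² × 590 m = 1.493×10^7 Pa = 14.93 MPa
gypsum: 2320 kg/m³ × 9.80665 m/s² × 870 m = 1.979×10^7 Pa = 19.79 MPa
marble: 2700 kg/m³ × 9.80665 m/s² × 2480 m = 6.567×10^7 Pa = 65.67 MPa
Total = 30.14 + 14.93 + 19.79 + 65.67 = 130.53 MPa
Pore pressure P_p = 1080 kg/m³ × 9.80665 m/s² × 5350 m = 5.666×10^7 Pa = 56.66 MPa
Effective stress σ' = σ_v − P_p = 130.5 − 56.66 = 73.868 MPa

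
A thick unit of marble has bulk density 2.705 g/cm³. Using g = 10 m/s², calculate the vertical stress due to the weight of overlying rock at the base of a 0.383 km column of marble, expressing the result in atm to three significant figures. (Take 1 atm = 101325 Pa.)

marble: 2705 kg/m³ × 10 m/s² × 383 m = 1.036×10^7 Pa = 102.2 atm

102 atm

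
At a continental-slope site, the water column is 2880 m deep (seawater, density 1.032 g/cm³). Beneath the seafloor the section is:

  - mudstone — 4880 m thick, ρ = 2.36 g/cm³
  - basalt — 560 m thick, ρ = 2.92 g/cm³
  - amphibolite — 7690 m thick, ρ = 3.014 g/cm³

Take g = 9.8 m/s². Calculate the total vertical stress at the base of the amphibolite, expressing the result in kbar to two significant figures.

3.9 kbar

seawater: 1032 kg/m³ × 9.8 m/s² × 2880 m = 2.913×10^7 Pa = 0.2913 kbar
mudstone: 2360 kg/m³ × 9.8 m/s² × 4880 m = 1.129×10^8 Pa = 1.129 kbar
basalt: 2920 kg/m³ × 9.8 m/s² × 560 m = 1.602×10^7 Pa = 0.1602 kbar
amphibolite: 3014 kg/m³ × 9.8 m/s² × 7690 m = 2.271×10^8 Pa = 2.271 kbar
Total = 0.2913 + 1.129 + 0.1602 + 2.271 = 3.8516 kbar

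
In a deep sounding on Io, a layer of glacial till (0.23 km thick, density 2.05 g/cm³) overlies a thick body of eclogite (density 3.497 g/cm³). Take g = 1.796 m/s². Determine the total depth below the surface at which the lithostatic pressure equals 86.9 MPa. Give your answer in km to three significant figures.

Pressure at base of upper layers: 2050×1.796×230 = 8.468×10^5 Pa = 0.8468 MPa
Remaining pressure to be supplied by eclogite: 8.690×10^7 − 8.468×10^5 = 8.605×10^7 Pa
Additional depth in eclogite = 8.605×10^7 Pa / (3497 kg/m³ × 1.796 m/s²) = 13701 m
Total depth = 230 m + 13701 m = 13931 m
= 13.931 km

13.9 km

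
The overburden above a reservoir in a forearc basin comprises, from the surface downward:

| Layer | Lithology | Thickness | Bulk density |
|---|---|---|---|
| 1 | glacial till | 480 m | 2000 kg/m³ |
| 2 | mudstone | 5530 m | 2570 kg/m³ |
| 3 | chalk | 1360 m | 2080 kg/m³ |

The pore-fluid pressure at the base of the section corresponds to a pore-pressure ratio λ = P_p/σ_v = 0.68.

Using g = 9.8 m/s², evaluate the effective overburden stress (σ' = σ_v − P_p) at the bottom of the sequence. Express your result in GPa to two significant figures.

Overburden (lithostatic) stress σ_v:
glacial till: 2000 kg/m³ × 9.8 m/s² × 480 m = 9.408×10^6 Pa = 9.408 MPa
mudstone: 2570 kg/m³ × 9.8 m/s² × 5530 m = 1.393×10^8 Pa = 139.3 MPa
chalk: 2080 kg/m³ × 9.8 m/s² × 1360 m = 2.772×10^7 Pa = 27.72 MPa
Total = 9.408 + 139.3 + 27.72 = 176.41 MPa
Pore pressure P_p = λ·σ_v = 0.68 × 176.4 MPa = 120.0 MPa
Effective stress σ' = σ_v − P_p = 176.4 − 120.0 = 56.451 MPa = 0.056451 GPa

0.056 GPa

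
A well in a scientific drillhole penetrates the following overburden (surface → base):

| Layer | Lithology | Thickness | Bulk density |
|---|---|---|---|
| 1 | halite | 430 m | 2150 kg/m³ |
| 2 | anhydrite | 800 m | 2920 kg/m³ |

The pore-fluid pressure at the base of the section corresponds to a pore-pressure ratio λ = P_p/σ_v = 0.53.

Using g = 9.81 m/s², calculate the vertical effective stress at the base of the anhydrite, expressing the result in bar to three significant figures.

150 bar

Overburden (lithostatic) stress σ_v:
halite: 2150 kg/m³ × 9.81 m/s² × 430 m = 9.069×10^6 Pa = 9.069 MPa
anhydrite: 2920 kg/m³ × 9.81 m/s² × 800 m = 2.292×10^7 Pa = 22.92 MPa
Total = 9.069 + 22.92 = 31.986 MPa
Pore pressure P_p = λ·σ_v = 0.53 × 31.99 MPa = 16.95 MPa
Effective stress σ' = σ_v − P_p = 31.99 − 16.95 = 15.033 MPa = 150.33 bar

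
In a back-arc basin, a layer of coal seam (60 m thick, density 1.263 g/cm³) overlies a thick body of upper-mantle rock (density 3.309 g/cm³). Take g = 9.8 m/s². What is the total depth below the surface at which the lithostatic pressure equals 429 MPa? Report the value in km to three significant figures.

13.3 km

Pressure at base of upper layers: 1263×9.8×60 = 7.426×10^5 Pa = 0.7426 MPa
Remaining pressure to be supplied by upper-mantle rock: 4.290×10^8 − 7.426×10^5 = 4.283×10^8 Pa
Additional depth in upper-mantle rock = 4.283×10^8 Pa / (3309 kg/m³ × 9.8 m/s²) = 13206 m
Total depth = 60 m + 13206 m = 13266 m
= 13.266 km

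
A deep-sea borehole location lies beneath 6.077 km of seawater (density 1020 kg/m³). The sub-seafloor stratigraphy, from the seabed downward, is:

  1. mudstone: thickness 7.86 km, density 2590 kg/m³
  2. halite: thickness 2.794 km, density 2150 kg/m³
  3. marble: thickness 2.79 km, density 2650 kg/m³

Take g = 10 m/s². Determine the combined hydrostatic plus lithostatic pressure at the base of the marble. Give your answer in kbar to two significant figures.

4.0 kbar

seawater: 1020 kg/m³ × 10 m/s² × 6077 m = 6.199×10^7 Pa = 0.6199 kbar
mudstone: 2590 kg/m³ × 10 m/s² × 7860 m = 2.036×10^8 Pa = 2.036 kbar
halite: 2150 kg/m³ × 10 m/s² × 2794 m = 6.007×10^7 Pa = 0.6007 kbar
marble: 2650 kg/m³ × 10 m/s² × 2790 m = 7.394×10^7 Pa = 0.7393 kbar
Total = 0.6199 + 2.036 + 0.6007 + 0.7393 = 3.9957 kbar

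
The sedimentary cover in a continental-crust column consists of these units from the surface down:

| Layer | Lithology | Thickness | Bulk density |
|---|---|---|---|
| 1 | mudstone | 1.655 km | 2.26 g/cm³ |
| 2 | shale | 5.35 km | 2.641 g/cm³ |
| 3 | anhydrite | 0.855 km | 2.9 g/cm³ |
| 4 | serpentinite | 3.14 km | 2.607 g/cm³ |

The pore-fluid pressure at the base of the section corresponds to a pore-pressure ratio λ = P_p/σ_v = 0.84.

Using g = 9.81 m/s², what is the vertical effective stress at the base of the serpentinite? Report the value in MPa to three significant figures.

44.8 MPa

Overburden (lithostatic) stress σ_v:
mudstone: 2260 kg/m³ × 9.81 m/s² × 1655 m = 3.669×10^7 Pa = 36.69 MPa
shale: 2641 kg/m³ × 9.81 m/s² × 5350 m = 1.386×10^8 Pa = 138.6 MPa
anhydrite: 2900 kg/m³ × 9.81 m/s² × 855 m = 2.432×10^7 Pa = 24.32 MPa
serpentinite: 2607 kg/m³ × 9.81 m/s² × 3140 m = 8.030×10^7 Pa = 80.30 MPa
Total = 36.69 + 138.6 + 24.32 + 80.30 = 279.93 MPa
Pore pressure P_p = λ·σ_v = 0.84 × 279.9 MPa = 235.1 MPa
Effective stress σ' = σ_v − P_p = 279.9 − 235.1 = 44.789 MPa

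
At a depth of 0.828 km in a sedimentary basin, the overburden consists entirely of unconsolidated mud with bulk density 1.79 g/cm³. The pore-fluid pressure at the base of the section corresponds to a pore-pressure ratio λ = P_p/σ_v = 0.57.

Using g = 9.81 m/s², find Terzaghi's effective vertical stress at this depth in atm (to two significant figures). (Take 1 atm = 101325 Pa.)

62 atm

Overburden (lithostatic) stress σ_v:
unconsolidated mud: 1790 kg/m³ × 9.81 m/s² × 828 m = 1.454×10^7 Pa = 14.54 MPa
Pore pressure P_p = λ·σ_v = 0.57 × 14.54 MPa = 8.288 MPa
Effective stress σ' = σ_v − P_p = 14.54 − 8.288 = 6.2520 MPa = 61.703 atm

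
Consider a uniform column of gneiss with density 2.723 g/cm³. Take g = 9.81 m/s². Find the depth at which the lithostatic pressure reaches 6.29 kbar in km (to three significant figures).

23.5 km

h = P/(ρg) = 6.29 kbar / (2723 kg/m³ × 9.81 m/s²) = 6.290×10^8 Pa / 26713 Pa/m = 23547 m
= 23.547 km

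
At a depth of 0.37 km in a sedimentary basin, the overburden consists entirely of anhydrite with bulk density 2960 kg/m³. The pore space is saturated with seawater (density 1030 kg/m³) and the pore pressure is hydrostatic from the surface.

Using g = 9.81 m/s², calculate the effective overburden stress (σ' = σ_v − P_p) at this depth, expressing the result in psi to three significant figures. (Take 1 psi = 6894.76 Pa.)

Overburden (lithostatic) stress σ_v:
anhydrite: 2960 kg/m³ × 9.81 m/s² × 370 m = 1.074×10^7 Pa = 10.74 MPa
Pore pressure P_p = 1030 kg/m³ × 9.81 m/s² × 370 m = 3.739×10^6 Pa = 3.739 MPa
Effective stress σ' = σ_v − P_p = 10.74 − 3.739 = 7.0053 MPa = 1016.0 psi

1020 psi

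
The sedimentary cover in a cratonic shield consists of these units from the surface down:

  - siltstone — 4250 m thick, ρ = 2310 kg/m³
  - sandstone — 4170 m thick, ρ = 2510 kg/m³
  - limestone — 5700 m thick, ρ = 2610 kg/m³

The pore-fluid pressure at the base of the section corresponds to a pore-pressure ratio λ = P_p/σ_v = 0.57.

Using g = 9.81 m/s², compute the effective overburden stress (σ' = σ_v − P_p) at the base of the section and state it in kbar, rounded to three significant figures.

1.48 kbar

Overburden (lithostatic) stress σ_v:
siltstone: 2310 kg/m³ × 9.81 m/s² × 4250 m = 9.631×10^7 Pa = 96.31 MPa
sandstone: 2510 kg/m³ × 9.81 m/s² × 4170 m = 1.027×10^8 Pa = 102.7 MPa
limestone: 2610 kg/m³ × 9.81 m/s² × 5700 m = 1.459×10^8 Pa = 145.9 MPa
Total = 96.31 + 102.7 + 145.9 = 344.93 MPa
Pore pressure P_p = λ·σ_v = 0.57 × 344.9 MPa = 196.6 MPa
Effective stress σ' = σ_v − P_p = 344.9 − 196.6 = 148.32 MPa = 1.4832 kbar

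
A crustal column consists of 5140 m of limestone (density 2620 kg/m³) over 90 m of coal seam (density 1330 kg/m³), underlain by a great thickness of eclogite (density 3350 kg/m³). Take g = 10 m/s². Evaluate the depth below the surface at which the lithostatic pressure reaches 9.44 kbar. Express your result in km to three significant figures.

Pressure at base of upper layers: 2620×10×5140 + 1330×10×90 = 1.359×10^8 Pa = 1.359 kbar
Remaining pressure to be supplied by eclogite: 9.440×10^8 − 1.359×10^8 = 8.081×10^8 Pa
Additional depth in eclogite = 8.081×10^8 Pa / (3350 kg/m³ × 10 m/s²) = 24123 m
Total depth = 5230 m + 24123 m = 29353 m
= 29.353 km

29.4 km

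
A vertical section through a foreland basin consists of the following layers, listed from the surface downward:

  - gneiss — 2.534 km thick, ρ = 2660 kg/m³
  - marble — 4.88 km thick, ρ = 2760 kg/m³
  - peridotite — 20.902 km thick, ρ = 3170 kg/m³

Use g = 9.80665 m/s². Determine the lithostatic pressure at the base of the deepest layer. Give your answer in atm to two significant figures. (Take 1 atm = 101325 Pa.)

8400 atm

gneiss: 2660 kg/m³ × 9.80665 m/s² × 2534 m = 6.610×10^7 Pa = 652.4 atm
marble: 2760 kg/m³ × 9.80665 m/s² × 4880 m = 1.321×10^8 Pa = 1304 atm
peridotite: 3170 kg/m³ × 9.80665 m/s² × 20902 m = 6.498×10^8 Pa = 6413 atm
Total = 652.4 + 1304 + 6413 = 8368.8 atm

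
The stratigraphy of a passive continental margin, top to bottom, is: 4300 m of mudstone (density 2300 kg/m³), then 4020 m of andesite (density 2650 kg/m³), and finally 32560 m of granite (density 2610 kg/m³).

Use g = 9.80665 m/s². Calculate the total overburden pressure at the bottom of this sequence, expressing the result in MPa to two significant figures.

1000 MPa

mudstone: 2300 kg/m³ × 9.80665 m/s² × 4300 m = 9.699×10^7 Pa = 96.99 MPa
andesite: 2650 kg/m³ × 9.80665 m/s² × 4020 m = 1.045×10^8 Pa = 104.5 MPa
granite: 2610 kg/m³ × 9.80665 m/s² × 32560 m = 8.334×10^8 Pa = 833.4 MPa
Total = 96.99 + 104.5 + 833.4 = 1034.8 MPa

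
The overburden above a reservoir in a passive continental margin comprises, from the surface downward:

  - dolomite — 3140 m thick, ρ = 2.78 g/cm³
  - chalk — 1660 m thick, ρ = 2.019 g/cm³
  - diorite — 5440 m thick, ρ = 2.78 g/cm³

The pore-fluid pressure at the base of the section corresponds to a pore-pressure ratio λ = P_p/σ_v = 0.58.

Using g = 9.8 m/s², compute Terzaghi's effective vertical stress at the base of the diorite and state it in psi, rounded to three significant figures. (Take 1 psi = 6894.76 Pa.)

16200 psi

Overburden (lithostatic) stress σ_v:
dolomite: 2780 kg/m³ × 9.8 m/s² × 3140 m = 8.555×10^7 Pa = 85.55 MPa
chalk: 2019 kg/m³ × 9.8 m/s² × 1660 m = 3.285×10^7 Pa = 32.85 MPa
diorite: 2780 kg/m³ × 9.8 m/s² × 5440 m = 1.482×10^8 Pa = 148.2 MPa
Total = 85.55 + 32.85 + 148.2 = 266.60 MPa
Pore pressure P_p = λ·σ_v = 0.58 × 266.6 MPa = 154.6 MPa
Effective stress σ' = σ_v − P_p = 266.6 − 154.6 = 111.97 MPa = 16240 psi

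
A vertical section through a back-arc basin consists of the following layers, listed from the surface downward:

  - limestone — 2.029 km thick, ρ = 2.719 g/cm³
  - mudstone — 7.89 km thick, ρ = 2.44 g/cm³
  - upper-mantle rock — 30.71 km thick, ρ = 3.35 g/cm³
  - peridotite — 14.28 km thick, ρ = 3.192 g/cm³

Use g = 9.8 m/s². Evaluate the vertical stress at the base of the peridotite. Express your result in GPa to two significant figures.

limestone: 2719 kg/m³ × 9.8 m/s² × 2029 m = 5.407×10^7 Pa = 0.05407 GPa
mudstone: 2440 kg/m³ × 9.8 m/s² × 7890 m = 1.887×10^8 Pa = 0.1887 GPa
upper-mantle rock: 3350 kg/m³ × 9.8 m/s² × 30710 m = 1.008×10^9 Pa = 1.008 GPa
peridotite: 3192 kg/m³ × 9.8 m/s² × 14280 m = 4.467×10^8 Pa = 0.4467 GPa
Total = 0.05407 + 0.1887 + 1.008 + 0.4467 = 1.6976 GPa

1.7 GPa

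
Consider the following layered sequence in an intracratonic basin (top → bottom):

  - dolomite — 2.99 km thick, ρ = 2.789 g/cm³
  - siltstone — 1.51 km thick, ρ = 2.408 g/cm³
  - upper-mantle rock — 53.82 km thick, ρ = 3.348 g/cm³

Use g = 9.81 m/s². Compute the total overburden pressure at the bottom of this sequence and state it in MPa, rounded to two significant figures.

dolomite: 2789 kg/m³ × 9.81 m/s² × 2990 m = 8.181×10^7 Pa = 81.81 MPa
siltstone: 2408 kg/m³ × 9.81 m/s² × 1510 m = 3.567×10^7 Pa = 35.67 MPa
upper-mantle rock: 3348 kg/m³ × 9.81 m/s² × 53820 m = 1.768×10^9 Pa = 1768 MPa
Total = 81.81 + 35.67 + 1768 = 1885.1 MPa

1900 MPa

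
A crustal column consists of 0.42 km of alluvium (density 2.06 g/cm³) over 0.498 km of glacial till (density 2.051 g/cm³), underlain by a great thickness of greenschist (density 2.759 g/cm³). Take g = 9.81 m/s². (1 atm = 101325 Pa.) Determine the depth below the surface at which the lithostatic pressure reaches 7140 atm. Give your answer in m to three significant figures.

27000 m

Pressure at base of upper layers: 2060×9.81×420 + 2051×9.81×498 = 1.851×10^7 Pa = 182.7 atm
Remaining pressure to be supplied by greenschist: 7.235×10^8 − 1.851×10^7 = 7.050×10^8 Pa
Additional depth in greenschist = 7.050×10^8 Pa / (2759 kg/m³ × 9.81 m/s²) = 26046 m
Total depth = 918 m + 26046 m = 26964 m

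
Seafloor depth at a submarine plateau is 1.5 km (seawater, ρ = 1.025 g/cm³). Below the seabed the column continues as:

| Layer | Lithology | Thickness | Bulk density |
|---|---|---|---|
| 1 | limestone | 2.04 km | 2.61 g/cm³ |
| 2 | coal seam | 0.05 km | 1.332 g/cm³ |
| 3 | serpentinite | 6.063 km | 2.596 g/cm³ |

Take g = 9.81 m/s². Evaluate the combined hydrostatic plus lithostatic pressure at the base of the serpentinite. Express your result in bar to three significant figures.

seawater: 1025 kg/m³ × 9.81 m/s² × 1500 m = 1.508×10^7 Pa = 150.8 bar
limestone: 2610 kg/m³ × 9.81 m/s² × 2040 m = 5.223×10^7 Pa = 522.3 bar
coal seam: 1332 kg/m³ × 9.81 m/s² × 50 m = 6.533×10^5 Pa = 6.533 bar
serpentinite: 2596 kg/m³ × 9.81 m/s² × 6063 m = 1.544×10^8 Pa = 1544 bar
Total = 150.8 + 522.3 + 6.533 + 1544 = 2223.7 bar

2220 bar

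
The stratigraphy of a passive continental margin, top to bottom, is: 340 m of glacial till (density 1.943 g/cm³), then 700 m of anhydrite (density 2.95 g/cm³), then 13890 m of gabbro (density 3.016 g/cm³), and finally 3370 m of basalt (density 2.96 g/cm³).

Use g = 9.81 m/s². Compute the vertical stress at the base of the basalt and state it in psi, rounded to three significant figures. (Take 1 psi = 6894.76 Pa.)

77700 psi

glacial till: 1943 kg/m³ × 9.81 m/s² × 340 m = 6.481×10^6 Pa = 939.9 psi
anhydrite: 2950 kg/m³ × 9.81 m/s² × 700 m = 2.026×10^7 Pa = 2938 psi
gabbro: 3016 kg/m³ × 9.81 m/s² × 13890 m = 4.110×10^8 Pa = 59605 psi
basalt: 2960 kg/m³ × 9.81 m/s² × 3370 m = 9.786×10^7 Pa = 14193 psi
Total = 939.9 + 2938 + 59605 + 14193 = 77676 psi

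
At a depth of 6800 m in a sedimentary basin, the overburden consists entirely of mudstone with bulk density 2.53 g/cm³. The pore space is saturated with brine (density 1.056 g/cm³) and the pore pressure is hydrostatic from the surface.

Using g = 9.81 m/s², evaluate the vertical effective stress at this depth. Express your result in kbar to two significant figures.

Overburden (lithostatic) stress σ_v:
mudstone: 2530 kg/m³ × 9.81 m/s² × 6800 m = 1.688×10^8 Pa = 168.8 MPa
Pore pressure P_p = 1056 kg/m³ × 9.81 m/s² × 6800 m = 7.044×10^7 Pa = 70.44 MPa
Effective stress σ' = σ_v − P_p = 168.8 − 70.44 = 98.328 MPa = 0.98328 kbar

0.98 kbar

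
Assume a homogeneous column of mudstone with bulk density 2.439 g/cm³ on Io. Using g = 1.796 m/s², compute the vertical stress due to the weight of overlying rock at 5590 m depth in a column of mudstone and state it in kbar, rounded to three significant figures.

0.245 kbar

mudstone: 2439 kg/m³ × 1.796 m/s² × 5590 m = 2.449×10^7 Pa = 0.2449 kbar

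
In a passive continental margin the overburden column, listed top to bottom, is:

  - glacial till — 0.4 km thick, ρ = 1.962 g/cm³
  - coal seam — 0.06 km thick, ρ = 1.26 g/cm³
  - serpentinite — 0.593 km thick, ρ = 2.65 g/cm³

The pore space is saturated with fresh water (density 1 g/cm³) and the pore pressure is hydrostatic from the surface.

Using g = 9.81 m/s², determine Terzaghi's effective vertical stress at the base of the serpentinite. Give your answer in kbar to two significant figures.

Overburden (lithostatic) stress σ_v:
glacial till: 1962 kg/m³ × 9.81 m/s² × 400 m = 7.699×10^6 Pa = 7.699 MPa
coal seam: 1260 kg/m³ × 9.81 m/s² × 60 m = 7.416×10^5 Pa = 0.7416 MPa
serpentinite: 2650 kg/m³ × 9.81 m/s² × 593 m = 1.542×10^7 Pa = 15.42 MPa
Total = 7.699 + 0.7416 + 15.42 = 23.856 MPa
Pore pressure P_p = 1000 kg/m³ × 9.81 m/s² × 1053 m = 1.033×10^7 Pa = 10.33 MPa
Effective stress σ' = σ_v − P_p = 23.86 − 10.33 = 13.527 MPa = 0.13527 kbar

0.14 kbar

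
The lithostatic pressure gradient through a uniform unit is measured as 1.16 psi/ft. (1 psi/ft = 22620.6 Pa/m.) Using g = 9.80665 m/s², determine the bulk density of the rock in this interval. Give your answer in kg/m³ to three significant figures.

2680 kg/m³

ρ = (dP/dz)/g = 1.16 psi/ft / 9.80665 m/s² = 26240 Pa/m / 9.80665 m/s² = 2675.7 kg/m³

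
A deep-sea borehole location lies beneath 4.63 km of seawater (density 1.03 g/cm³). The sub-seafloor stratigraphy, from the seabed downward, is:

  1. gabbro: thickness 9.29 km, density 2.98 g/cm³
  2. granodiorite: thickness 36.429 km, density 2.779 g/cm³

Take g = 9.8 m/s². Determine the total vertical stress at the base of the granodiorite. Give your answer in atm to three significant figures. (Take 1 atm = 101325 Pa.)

seawater: 1030 kg/m³ × 9.8 m/s² × 4630 m = 4.674×10^7 Pa = 461.2 atm
gabbro: 2980 kg/m³ × 9.8 m/s² × 9290 m = 2.713×10^8 Pa = 2678 atm
granodiorite: 2779 kg/m³ × 9.8 m/s² × 36429 m = 9.921×10^8 Pa = 9791 atm
Total = 461.2 + 2678 + 9791 = 12930 atm

12900 atm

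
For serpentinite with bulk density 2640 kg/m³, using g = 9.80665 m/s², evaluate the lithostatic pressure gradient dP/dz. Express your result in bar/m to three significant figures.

dP/dz = ρg = 2640 kg/m³ × 9.80665 m/s² = 25890 Pa/m
= 25890 Pa/m × (1 bar/m / 1.0000×10^5 Pa/m) = 0.25890 bar/m

0.259 bar/m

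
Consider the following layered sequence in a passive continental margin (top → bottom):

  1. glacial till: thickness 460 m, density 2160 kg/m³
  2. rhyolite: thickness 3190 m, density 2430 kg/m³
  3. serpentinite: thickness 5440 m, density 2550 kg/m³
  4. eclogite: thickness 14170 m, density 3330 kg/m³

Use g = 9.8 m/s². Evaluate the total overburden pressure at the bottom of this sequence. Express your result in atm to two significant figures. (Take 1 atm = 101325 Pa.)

glacial till: 2160 kg/m³ × 9.8 m/s² × 460 m = 9.737×10^6 Pa = 96.10 atm
rhyolite: 2430 kg/m³ × 9.8 m/s² × 3190 m = 7.597×10^7 Pa = 749.7 atm
serpentinite: 2550 kg/m³ × 9.8 m/s² × 5440 m = 1.359×10^8 Pa = 1342 atm
eclogite: 3330 kg/m³ × 9.8 m/s² × 14170 m = 4.624×10^8 Pa = 4564 atm
Total = 96.10 + 749.7 + 1342 + 4564 = 6751.3 atm

6800 atm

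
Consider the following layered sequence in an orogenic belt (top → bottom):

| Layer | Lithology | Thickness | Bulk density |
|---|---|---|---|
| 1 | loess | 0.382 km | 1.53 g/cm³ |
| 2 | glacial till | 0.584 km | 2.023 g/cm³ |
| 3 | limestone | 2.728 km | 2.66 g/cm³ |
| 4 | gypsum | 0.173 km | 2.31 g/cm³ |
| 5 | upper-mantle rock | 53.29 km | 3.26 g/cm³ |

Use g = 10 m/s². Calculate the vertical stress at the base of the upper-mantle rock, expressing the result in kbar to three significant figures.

loess: 1530 kg/m³ × 10 m/s² × 382 m = 5.845×10^6 Pa = 0.05845 kbar
glacial till: 2023 kg/m³ × 10 m/s² × 584 m = 1.181×10^7 Pa = 0.1181 kbar
limestone: 2660 kg/m³ × 10 m/s² × 2728 m = 7.256×10^7 Pa = 0.7256 kbar
gypsum: 2310 kg/m³ × 10 m/s² × 173 m = 3.996×10^6 Pa = 0.03996 kbar
upper-mantle rock: 3260 kg/m³ × 10 m/s² × 53290 m = 1.737×10^9 Pa = 17.37 kbar
Total = 0.05845 + 0.1181 + 0.7256 + 0.03996 + 17.37 = 18.315 kbar

18.3 kbar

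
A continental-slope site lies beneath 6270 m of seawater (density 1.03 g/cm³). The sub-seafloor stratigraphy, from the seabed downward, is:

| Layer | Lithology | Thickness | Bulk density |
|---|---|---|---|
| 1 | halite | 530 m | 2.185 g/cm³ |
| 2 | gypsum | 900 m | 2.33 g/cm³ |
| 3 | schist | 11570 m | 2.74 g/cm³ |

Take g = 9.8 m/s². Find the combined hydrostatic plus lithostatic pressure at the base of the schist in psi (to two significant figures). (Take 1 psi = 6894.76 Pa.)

seawater: 1030 kg/m³ × 9.8 m/s² × 6270 m = 6.329×10^7 Pa = 9179 psi
halite: 2185 kg/m³ × 9.8 m/s² × 530 m = 1.135×10^7 Pa = 1646 psi
gypsum: 2330 kg/m³ × 9.8 m/s² × 900 m = 2.055×10^7 Pa = 2981 psi
schist: 2740 kg/m³ × 9.8 m/s² × 11570 m = 3.107×10^8 Pa = 45060 psi
Total = 9179 + 1646 + 2981 + 45060 = 58866 psi

59000 psi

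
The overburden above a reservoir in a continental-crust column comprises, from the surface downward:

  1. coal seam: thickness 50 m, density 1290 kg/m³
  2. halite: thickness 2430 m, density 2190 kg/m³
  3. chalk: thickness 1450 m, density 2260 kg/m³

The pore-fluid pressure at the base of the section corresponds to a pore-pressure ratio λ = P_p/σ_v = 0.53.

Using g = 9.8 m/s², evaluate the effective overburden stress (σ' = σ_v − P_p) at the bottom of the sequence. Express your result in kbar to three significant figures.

0.399 kbar

Overburden (lithostatic) stress σ_v:
coal seam: 1290 kg/m³ × 9.8 m/s² × 50 m = 6.321×10^5 Pa = 0.6321 MPa
halite: 2190 kg/m³ × 9.8 m/s² × 2430 m = 5.215×10^7 Pa = 52.15 MPa
chalk: 2260 kg/m³ × 9.8 m/s² × 1450 m = 3.211×10^7 Pa = 32.11 MPa
Total = 0.6321 + 52.15 + 32.11 = 84.899 MPa
Pore pressure P_p = λ·σ_v = 0.53 × 84.90 MPa = 45.00 MPa
Effective stress σ' = σ_v − P_p = 84.90 − 45.00 = 39.903 MPa = 0.39903 kbar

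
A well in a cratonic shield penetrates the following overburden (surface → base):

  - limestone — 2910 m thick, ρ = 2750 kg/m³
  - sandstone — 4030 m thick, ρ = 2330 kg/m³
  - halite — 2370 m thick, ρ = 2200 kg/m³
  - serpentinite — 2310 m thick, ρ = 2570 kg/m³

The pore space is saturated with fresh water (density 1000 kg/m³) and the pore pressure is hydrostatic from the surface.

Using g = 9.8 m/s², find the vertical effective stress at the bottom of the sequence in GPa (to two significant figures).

Overburden (lithostatic) stress σ_v:
limestone: 2750 kg/m³ × 9.8 m/s² × 2910 m = 7.842×10^7 Pa = 78.42 MPa
sandstone: 2330 kg/m³ × 9.8 m/s² × 4030 m = 9.202×10^7 Pa = 92.02 MPa
halite: 2200 kg/m³ × 9.8 m/s² × 2370 m = 5.110×10^7 Pa = 51.10 MPa
serpentinite: 2570 kg/m³ × 9.8 m/s² × 2310 m = 5.818×10^7 Pa = 58.18 MPa
Total = 78.42 + 92.02 + 51.10 + 58.18 = 279.72 MPa
Pore pressure P_p = 1000 kg/m³ × 9.8 m/s² × 11620 m = 1.139×10^8 Pa = 113.9 MPa
Effective stress σ' = σ_v − P_p = 279.7 − 113.9 = 165.85 MPa = 0.16585 GPa

0.17 GPa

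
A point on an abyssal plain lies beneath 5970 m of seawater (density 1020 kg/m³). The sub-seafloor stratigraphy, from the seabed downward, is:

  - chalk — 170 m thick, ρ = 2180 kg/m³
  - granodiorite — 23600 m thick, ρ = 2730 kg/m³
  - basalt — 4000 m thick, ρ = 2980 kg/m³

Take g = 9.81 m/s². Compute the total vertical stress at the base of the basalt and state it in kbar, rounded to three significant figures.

8.12 kbar

seawater: 1020 kg/m³ × 9.81 m/s² × 5970 m = 5.974×10^7 Pa = 0.5974 kbar
chalk: 2180 kg/m³ × 9.81 m/s² × 170 m = 3.636×10^6 Pa = 0.03636 kbar
granodiorite: 2730 kg/m³ × 9.81 m/s² × 23600 m = 6.320×10^8 Pa = 6.320 kbar
basalt: 2980 kg/m³ × 9.81 m/s² × 4000 m = 1.169×10^8 Pa = 1.169 kbar
Total = 0.5974 + 0.03636 + 6.320 + 1.169 = 8.1235 kbar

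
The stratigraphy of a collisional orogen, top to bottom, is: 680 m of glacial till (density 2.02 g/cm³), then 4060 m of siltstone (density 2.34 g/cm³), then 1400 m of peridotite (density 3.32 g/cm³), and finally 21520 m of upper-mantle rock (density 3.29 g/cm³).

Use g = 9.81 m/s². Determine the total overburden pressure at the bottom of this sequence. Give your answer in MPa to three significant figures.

glacial till: 2020 kg/m³ × 9.81 m/s² × 680 m = 1.348×10^7 Pa = 13.48 MPa
siltstone: 2340 kg/m³ × 9.81 m/s² × 4060 m = 9.320×10^7 Pa = 93.20 MPa
peridotite: 3320 kg/m³ × 9.81 m/s² × 1400 m = 4.560×10^7 Pa = 45.60 MPa
upper-mantle rock: 3290 kg/m³ × 9.81 m/s² × 21520 m = 6.946×10^8 Pa = 694.6 MPa
Total = 13.48 + 93.20 + 45.60 + 694.6 = 846.83 MPa

847 MPa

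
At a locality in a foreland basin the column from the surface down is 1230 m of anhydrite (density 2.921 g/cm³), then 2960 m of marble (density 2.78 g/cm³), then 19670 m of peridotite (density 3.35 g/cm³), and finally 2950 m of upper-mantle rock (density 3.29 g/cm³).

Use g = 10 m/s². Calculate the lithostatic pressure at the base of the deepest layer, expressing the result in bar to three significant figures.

anhydrite: 2921 kg/m³ × 10 m/s² × 1230 m = 3.593×10^7 Pa = 359.3 bar
marble: 2780 kg/m³ × 10 m/s² × 2960 m = 8.229×10^7 Pa = 822.9 bar
peridotite: 3350 kg/m³ × 10 m/s² × 19670 m = 6.589×10^8 Pa = 6589 bar
upper-mantle rock: 3290 kg/m³ × 10 m/s² × 2950 m = 9.706×10^7 Pa = 970.5 bar
Total = 359.3 + 822.9 + 6589 + 970.5 = 8742.2 bar

8740 bar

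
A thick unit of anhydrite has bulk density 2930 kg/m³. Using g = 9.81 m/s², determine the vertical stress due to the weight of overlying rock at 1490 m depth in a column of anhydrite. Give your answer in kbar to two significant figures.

anhydrite: 2930 kg/m³ × 9.81 m/s² × 1490 m = 4.283×10^7 Pa = 0.4283 kbar

0.43 kbar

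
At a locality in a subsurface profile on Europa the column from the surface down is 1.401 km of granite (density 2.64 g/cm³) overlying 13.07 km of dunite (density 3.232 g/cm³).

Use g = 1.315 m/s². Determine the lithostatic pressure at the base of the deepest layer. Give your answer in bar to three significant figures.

granite: 2640 kg/m³ × 1.315 m/s² × 1401 m = 4.864×10^6 Pa = 48.64 bar
dunite: 3232 kg/m³ × 1.315 m/s² × 13070 m = 5.555×10^7 Pa = 555.5 bar
Total = 48.64 + 555.5 = 604.12 bar

604 bar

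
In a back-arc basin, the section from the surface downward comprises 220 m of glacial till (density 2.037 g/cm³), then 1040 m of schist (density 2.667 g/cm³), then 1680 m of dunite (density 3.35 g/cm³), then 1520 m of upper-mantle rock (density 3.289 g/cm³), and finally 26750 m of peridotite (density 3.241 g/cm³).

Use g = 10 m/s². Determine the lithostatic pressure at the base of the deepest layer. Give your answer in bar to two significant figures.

glacial till: 2037 kg/m³ × 10 m/s² × 220 m = 4.481×10^6 Pa = 44.81 bar
schist: 2667 kg/m³ × 10 m/s² × 1040 m = 2.774×10^7 Pa = 277.4 bar
dunite: 3350 kg/m³ × 10 m/s² × 1680 m = 5.628×10^7 Pa = 562.8 bar
upper-mantle rock: 3289 kg/m³ × 10 m/s² × 1520 m = 4.999×10^7 Pa = 499.9 bar
peridotite: 3241 kg/m³ × 10 m/s² × 26750 m = 8.670×10^8 Pa = 8670 bar
Total = 44.81 + 277.4 + 562.8 + 499.9 + 8670 = 10055 bar

10000 bar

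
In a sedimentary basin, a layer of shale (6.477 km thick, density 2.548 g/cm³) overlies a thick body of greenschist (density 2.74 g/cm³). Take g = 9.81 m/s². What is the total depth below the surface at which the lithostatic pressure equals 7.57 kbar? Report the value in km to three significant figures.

28.6 km

Pressure at base of upper layers: 2548×9.81×6477 = 1.619×10^8 Pa = 1.619 kbar
Remaining pressure to be supplied by greenschist: 7.570×10^8 − 1.619×10^8 = 5.951×10^8 Pa
Additional depth in greenschist = 5.951×10^8 Pa / (2740 kg/m³ × 9.81 m/s²) = 22140 m
Total depth = 6477 m + 22140 m = 28617 m
= 28.617 km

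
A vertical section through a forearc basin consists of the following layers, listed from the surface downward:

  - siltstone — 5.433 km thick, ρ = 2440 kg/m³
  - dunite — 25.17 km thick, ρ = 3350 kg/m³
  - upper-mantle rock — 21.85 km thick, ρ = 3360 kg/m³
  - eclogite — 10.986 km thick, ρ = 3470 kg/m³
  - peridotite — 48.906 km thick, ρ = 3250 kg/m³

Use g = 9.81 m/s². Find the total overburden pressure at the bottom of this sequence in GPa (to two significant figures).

3.6 GPa

siltstone: 2440 kg/m³ × 9.81 m/s² × 5433 m = 1.300×10^8 Pa = 0.1300 GPa
dunite: 3350 kg/m³ × 9.81 m/s² × 25170 m = 8.272×10^8 Pa = 0.8272 GPa
upper-mantle rock: 3360 kg/m³ × 9.81 m/s² × 21850 m = 7.202×10^8 Pa = 0.7202 GPa
eclogite: 3470 kg/m³ × 9.81 m/s² × 10986 m = 3.740×10^8 Pa = 0.3740 GPa
peridotite: 3250 kg/m³ × 9.81 m/s² × 48906 m = 1.559×10^9 Pa = 1.559 GPa
Total = 0.1300 + 0.8272 + 0.7202 + 0.3740 + 1.559 = 3.6106 GPa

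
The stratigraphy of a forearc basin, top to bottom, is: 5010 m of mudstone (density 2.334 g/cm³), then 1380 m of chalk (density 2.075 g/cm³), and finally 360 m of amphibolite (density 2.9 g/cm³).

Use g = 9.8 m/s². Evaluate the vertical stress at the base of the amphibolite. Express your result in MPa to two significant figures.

mudstone: 2334 kg/m³ × 9.8 m/s² × 5010 m = 1.146×10^8 Pa = 114.6 MPa
chalk: 2075 kg/m³ × 9.8 m/s² × 1380 m = 2.806×10^7 Pa = 28.06 MPa
amphibolite: 2900 kg/m³ × 9.8 m/s² × 360 m = 1.023×10^7 Pa = 10.23 MPa
Total = 114.6 + 28.06 + 10.23 = 152.89 MPa

150 MPa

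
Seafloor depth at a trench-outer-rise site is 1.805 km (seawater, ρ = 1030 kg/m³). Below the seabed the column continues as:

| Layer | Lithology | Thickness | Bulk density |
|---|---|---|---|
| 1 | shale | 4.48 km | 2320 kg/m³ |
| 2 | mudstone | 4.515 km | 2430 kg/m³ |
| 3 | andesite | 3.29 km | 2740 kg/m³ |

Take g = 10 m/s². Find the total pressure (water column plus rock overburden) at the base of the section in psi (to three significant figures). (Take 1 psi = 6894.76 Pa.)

46800 psi

seawater: 1030 kg/m³ × 10 m/s² × 1805 m = 1.859×10^7 Pa = 2696 psi
shale: 2320 kg/m³ × 10 m/s² × 4480 m = 1.039×10^8 Pa = 15075 psi
mudstone: 2430 kg/m³ × 10 m/s² × 4515 m = 1.097×10^8 Pa = 15913 psi
andesite: 2740 kg/m³ × 10 m/s² × 3290 m = 9.015×10^7 Pa = 13075 psi
Total = 2696 + 15075 + 15913 + 13075 = 46758 psi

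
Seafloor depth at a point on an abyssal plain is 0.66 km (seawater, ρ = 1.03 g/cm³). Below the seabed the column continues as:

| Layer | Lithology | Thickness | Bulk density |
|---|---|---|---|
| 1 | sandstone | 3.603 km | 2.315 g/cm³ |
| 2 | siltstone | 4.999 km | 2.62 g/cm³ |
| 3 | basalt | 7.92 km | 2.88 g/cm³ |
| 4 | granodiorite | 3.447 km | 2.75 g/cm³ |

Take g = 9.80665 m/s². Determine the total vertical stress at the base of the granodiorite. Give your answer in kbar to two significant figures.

5.3 kbar

seawater: 1030 kg/m³ × 9.80665 m/s² × 660 m = 6.667×10^6 Pa = 0.06667 kbar
sandstone: 2315 kg/m³ × 9.80665 m/s² × 3603 m = 8.180×10^7 Pa = 0.8180 kbar
siltstone: 2620 kg/m³ × 9.80665 m/s² × 4999 m = 1.284×10^8 Pa = 1.284 kbar
basalt: 2880 kg/m³ × 9.80665 m/s² × 7920 m = 2.237×10^8 Pa = 2.237 kbar
granodiorite: 2750 kg/m³ × 9.80665 m/s² × 3447 m = 9.296×10^7 Pa = 0.9296 kbar
Total = 0.06667 + 0.8180 + 1.284 + 2.237 + 0.9296 = 5.3355 kbar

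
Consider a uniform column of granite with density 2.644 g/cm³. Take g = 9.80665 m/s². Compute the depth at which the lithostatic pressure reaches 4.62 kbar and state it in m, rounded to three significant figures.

17800 m

h = P/(ρg) = 4.62 kbar / (2644 kg/m³ × 9.80665 m/s²) = 4.620×10^8 Pa / 25929 Pa/m = 17818 m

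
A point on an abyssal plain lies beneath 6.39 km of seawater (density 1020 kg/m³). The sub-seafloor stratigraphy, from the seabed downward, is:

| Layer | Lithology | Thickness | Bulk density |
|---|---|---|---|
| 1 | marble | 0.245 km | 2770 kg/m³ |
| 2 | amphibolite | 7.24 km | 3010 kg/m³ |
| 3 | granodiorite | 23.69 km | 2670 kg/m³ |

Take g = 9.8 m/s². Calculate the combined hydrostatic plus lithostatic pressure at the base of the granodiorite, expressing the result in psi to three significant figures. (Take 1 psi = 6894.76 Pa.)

131000 psi

seawater: 1020 kg/m³ × 9.8 m/s² × 6390 m = 6.387×10^7 Pa = 9264 psi
marble: 2770 kg/m³ × 9.8 m/s² × 245 m = 6.651×10^6 Pa = 964.6 psi
amphibolite: 3010 kg/m³ × 9.8 m/s² × 7240 m = 2.136×10^8 Pa = 30975 psi
granodiorite: 2670 kg/m³ × 9.8 m/s² × 23690 m = 6.199×10^8 Pa = 89905 psi
Total = 9264 + 964.6 + 30975 + 89905 = 1.3111×10^5 psi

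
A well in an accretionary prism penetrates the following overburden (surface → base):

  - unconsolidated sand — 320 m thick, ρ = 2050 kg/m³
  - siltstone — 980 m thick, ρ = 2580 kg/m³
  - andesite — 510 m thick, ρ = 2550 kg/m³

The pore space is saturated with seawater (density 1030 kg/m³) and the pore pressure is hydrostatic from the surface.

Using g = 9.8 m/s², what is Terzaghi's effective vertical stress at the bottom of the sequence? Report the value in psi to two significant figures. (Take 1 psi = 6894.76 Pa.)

3700 psi

Overburden (lithostatic) stress σ_v:
unconsolidated sand: 2050 kg/m³ × 9.8 m/s² × 320 m = 6.429×10^6 Pa = 6.429 MPa
siltstone: 2580 kg/m³ × 9.8 m/s² × 980 m = 2.478×10^7 Pa = 24.78 MPa
andesite: 2550 kg/m³ × 9.8 m/s² × 510 m = 1.274×10^7 Pa = 12.74 MPa
Total = 6.429 + 24.78 + 12.74 = 43.952 MPa
Pore pressure P_p = 1030 kg/m³ × 9.8 m/s² × 1810 m = 1.827×10^7 Pa = 18.27 MPa
Effective stress σ' = σ_v − P_p = 43.95 − 18.27 = 25.682 MPa = 3724.8 psi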